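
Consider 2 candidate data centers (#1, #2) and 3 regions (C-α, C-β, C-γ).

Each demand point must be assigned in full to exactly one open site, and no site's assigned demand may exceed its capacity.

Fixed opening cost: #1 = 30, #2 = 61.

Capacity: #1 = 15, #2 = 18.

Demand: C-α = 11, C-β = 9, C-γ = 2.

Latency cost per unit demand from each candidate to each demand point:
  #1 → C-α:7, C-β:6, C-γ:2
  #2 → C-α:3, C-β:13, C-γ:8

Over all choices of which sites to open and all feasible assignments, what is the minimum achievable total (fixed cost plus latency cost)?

182

Open {#1, #2}; cheapest assignment that respects the capacities:
  #1 (cap 15, load 11): C-β, C-γ — cost 9×6 + 2×2 = 58
  #2 (cap 18, load 11): C-α — cost 11×3 = 33
  Shipping 91, fixed 91 → total 182.
  Any other capacity-feasible assignment to {#1, #2} ships for at least 91.
Total demand is 22 and no other set of sites has combined capacity ≥ 22, so {#1, #2} is the only feasible choice of open sites. Minimum: 182.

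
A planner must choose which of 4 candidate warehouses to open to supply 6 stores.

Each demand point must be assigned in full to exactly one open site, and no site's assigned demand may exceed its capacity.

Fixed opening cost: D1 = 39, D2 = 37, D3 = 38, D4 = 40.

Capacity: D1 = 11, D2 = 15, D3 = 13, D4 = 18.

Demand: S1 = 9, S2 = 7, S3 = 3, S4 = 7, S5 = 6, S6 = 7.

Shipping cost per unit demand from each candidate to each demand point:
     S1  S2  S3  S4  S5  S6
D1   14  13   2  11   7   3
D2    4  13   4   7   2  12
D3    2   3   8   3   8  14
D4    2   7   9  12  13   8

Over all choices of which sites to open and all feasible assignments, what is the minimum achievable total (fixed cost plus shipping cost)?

Open {D1, D2, D4}; cheapest assignment that respects the capacities:
  D1 (cap 11, load 10): S3, S6 — cost 3×2 + 7×3 = 27
  D2 (cap 15, load 13): S4, S5 — cost 7×7 + 6×2 = 61
  D4 (cap 18, load 16): S1, S2 — cost 9×2 + 7×7 = 67
  Shipping 155, fixed 116 → total 271.
  Any other capacity-feasible assignment to {D1, D2, D4} ships for at least 155.
Compare {D1, D3, D4}: its best feasible assignment gives total 280.
Compare {D1, D2, D3, D4}: its best feasible assignment gives total 281.
Every other set of open sites that can feasibly serve all demand totals ≥ 280 even under its best assignment. Minimum: 271.

271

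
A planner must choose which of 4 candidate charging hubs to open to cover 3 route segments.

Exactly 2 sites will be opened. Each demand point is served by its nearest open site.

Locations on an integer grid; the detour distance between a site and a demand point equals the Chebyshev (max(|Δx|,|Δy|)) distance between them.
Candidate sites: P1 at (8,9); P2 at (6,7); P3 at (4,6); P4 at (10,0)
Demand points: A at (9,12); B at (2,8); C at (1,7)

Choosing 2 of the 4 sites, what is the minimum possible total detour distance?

8

Open {P1, P3}.
  A→P1 3, B→P3 2, C→P3 3  ⇒ total 8.
Compare {P2, P3}: total 10.
Compare {P3, P4}: total 11.
No size-2 selection does better; minimum is 8.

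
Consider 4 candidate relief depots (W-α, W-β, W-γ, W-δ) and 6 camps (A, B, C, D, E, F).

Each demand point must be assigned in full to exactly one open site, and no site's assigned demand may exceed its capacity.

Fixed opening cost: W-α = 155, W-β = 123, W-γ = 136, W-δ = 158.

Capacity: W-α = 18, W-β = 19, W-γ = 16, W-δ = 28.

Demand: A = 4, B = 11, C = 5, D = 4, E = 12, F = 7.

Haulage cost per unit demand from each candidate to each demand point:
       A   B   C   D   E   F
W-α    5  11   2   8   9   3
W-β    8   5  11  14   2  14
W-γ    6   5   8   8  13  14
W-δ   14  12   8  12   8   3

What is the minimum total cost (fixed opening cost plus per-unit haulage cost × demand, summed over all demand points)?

Open {W-β, W-δ}; cheapest assignment that respects the capacities:
  W-β (cap 19, load 15): A, B — cost 4×8 + 11×5 = 87
  W-δ (cap 28, load 28): C, D, E, F — cost 5×8 + 4×12 + 12×8 + 7×3 = 205
  Shipping 292, fixed 281 → total 573.
  Any other capacity-feasible assignment to {W-β, W-δ} ships for at least 292.
Compare {W-α, W-β, W-γ}: its best feasible assignment gives total 576.
Compare {W-γ, W-δ}: its best feasible assignment gives total 578.
Every other set of open sites that can feasibly serve all demand totals ≥ 576 even under its best assignment. Minimum: 573.

573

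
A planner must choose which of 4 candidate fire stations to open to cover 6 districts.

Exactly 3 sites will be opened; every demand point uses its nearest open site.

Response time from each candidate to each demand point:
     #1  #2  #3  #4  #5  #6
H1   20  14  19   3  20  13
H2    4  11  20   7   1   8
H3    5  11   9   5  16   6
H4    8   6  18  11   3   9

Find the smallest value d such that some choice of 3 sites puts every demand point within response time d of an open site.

9

Open {H1, H3, H4}.
  Farthest demand point is #3 at response time 9 (to H3); all others are ≤ 9.
With {H2, H3, H4} the worst case is 9.
With {H1, H2, H3} the worst case is 11.
No size-3 selection achieves below 9.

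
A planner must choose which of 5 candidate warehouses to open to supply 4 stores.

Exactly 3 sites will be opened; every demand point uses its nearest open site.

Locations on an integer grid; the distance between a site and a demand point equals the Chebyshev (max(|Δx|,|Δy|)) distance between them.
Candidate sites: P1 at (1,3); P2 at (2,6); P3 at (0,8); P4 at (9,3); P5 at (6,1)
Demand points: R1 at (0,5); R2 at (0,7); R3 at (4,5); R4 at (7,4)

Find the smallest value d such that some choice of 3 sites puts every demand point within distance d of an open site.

Open {P1, P2, P4}.
  Farthest demand point is R1 at distance 2 (to P1); all others are ≤ 2.
With {P2, P3, P4} the worst case is 2.
With {P2, P4, P5} the worst case is 2.
No size-3 selection achieves below 2.

2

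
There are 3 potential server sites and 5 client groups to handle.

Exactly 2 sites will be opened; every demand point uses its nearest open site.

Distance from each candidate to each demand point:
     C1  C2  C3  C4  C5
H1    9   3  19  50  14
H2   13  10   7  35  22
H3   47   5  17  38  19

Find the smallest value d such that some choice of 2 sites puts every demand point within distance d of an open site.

Open {H1, H2}.
  Farthest demand point is C4 at distance 35 (to H2); all others are ≤ 35.
With {H2, H3} the worst case is 35.
With {H1, H3} the worst case is 38.
No size-2 selection achieves below 35.

35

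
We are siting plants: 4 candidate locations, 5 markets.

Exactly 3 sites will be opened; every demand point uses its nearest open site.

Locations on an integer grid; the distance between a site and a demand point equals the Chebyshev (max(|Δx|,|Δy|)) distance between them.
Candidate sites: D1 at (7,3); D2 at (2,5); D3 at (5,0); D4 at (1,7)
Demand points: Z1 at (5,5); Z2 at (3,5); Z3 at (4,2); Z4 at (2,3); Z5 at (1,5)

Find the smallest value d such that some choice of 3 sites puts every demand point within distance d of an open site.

Open {D1, D2, D3}.
  Farthest demand point is Z1 at distance 2 (to D1); all others are ≤ 2.
With {D1, D2, D4} the worst case is 3.
With {D1, D3, D4} the worst case is 3.
No size-3 selection achieves below 2.

2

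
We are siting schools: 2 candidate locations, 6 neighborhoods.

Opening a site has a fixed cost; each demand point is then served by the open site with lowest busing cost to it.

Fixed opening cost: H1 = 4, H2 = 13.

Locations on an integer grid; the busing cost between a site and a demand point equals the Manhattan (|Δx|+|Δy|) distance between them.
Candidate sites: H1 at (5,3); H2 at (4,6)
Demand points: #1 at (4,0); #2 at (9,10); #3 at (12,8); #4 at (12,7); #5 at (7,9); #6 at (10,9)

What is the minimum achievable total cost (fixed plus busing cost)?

61

Open {H1}: assign each demand point to its cheapest open site.
  #1→H1 4, #2→H1 11, #3→H1 12, #4→H1 11, #5→H1 8, #6→H1 11
  busing cost 57, fixed 4 → total 61.
Compare {H2}: busing cost 49 + fixed 13 = 62.
Compare {H1, H2}: busing cost 47 + fixed 17 = 64.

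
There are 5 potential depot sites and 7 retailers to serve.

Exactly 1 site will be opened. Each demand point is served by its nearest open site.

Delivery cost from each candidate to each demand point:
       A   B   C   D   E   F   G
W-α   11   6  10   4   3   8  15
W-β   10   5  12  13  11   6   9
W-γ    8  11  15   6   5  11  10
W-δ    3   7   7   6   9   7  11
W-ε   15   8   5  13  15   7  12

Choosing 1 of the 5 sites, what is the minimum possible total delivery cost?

Open {W-δ}.
  A→W-δ 3, B→W-δ 7, C→W-δ 7, D→W-δ 6, E→W-δ 9, F→W-δ 7, G→W-δ 11  ⇒ total 50.
Compare {W-α}: total 57.
Compare {W-β}: total 66.
No size-1 selection does better; minimum is 50.

50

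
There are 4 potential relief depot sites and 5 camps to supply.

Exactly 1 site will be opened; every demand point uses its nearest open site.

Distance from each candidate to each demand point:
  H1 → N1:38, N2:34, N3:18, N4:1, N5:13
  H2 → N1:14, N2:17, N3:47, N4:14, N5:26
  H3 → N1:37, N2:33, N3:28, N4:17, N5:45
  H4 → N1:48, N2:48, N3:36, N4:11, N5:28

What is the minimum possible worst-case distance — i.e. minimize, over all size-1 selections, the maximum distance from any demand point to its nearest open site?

38

Open {H1}.
  Farthest demand point is N1 at distance 38 (to H1); all others are ≤ 38.
With {H3} the worst case is 45.
With {H2} the worst case is 47.
No size-1 selection achieves below 38.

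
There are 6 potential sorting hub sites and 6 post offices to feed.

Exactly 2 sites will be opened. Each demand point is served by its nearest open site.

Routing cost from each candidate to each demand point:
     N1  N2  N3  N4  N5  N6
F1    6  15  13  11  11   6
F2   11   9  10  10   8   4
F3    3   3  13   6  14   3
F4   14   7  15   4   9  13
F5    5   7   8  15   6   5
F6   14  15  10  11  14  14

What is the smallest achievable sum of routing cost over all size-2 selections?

Open {F3, F5}.
  N1→F3 3, N2→F3 3, N3→F5 8, N4→F3 6, N5→F5 6, N6→F3 3  ⇒ total 29.
Compare {F2, F3}: total 33.
Compare {F3, F4}: total 35.
No size-2 selection does better; minimum is 29.

29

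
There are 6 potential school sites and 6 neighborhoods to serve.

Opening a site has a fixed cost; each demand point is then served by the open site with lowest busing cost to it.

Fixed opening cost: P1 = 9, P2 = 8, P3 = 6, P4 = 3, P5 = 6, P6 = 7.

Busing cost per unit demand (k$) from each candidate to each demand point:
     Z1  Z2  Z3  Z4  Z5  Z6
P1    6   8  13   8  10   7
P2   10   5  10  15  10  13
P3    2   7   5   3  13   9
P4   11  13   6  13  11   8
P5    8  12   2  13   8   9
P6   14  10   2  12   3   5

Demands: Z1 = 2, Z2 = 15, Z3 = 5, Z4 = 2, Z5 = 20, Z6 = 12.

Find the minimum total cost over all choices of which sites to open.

Open {P2, P3, P6}: assign each demand point to its cheapest open site.
  Z1→P3 2×2=4, Z2→P2 15×5=75, Z3→P6 5×2=10, Z4→P3 2×3=6, Z5→P6 20×3=60, Z6→P6 12×5=60
  busing cost 215, fixed 21 → total 236.
Compare {P2, P3, P4, P6}: busing cost 215 + fixed 24 = 239.
Compare {P2, P3, P5, P6}: busing cost 215 + fixed 27 = 242.
Compare {P1, P2, P3, P6}: busing cost 215 + fixed 30 = 245.
All other subsets cost ≥ 239. Minimum total cost: 236.

236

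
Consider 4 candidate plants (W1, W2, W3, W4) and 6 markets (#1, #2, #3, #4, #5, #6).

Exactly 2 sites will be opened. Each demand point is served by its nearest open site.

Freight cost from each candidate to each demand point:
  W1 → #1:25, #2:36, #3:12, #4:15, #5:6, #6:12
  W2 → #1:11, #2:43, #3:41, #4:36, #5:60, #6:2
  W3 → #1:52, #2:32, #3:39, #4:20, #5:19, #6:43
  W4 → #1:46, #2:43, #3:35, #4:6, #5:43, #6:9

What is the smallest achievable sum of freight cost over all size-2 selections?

Open {W1, W2}.
  #1→W2 11, #2→W1 36, #3→W1 12, #4→W1 15, #5→W1 6, #6→W2 2  ⇒ total 82.
Compare {W1, W4}: total 94.
Compare {W1, W3}: total 102.
No size-2 selection does better; minimum is 82.

82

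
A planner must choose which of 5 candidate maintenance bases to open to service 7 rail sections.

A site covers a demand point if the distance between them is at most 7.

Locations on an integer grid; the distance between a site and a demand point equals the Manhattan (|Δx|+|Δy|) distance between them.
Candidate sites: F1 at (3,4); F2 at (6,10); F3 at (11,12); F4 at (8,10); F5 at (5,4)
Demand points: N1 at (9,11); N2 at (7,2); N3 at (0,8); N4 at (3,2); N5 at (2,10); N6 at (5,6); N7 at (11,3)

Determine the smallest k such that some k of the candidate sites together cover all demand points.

Coverage sets (demand points within 7 of each site):
  F1: {N2, N3, N4, N5, N6}
  F2: {N1, N5, N6}
  F3: {N1}
  F4: {N1, N5, N6}
  F5: {N2, N4, N6, N7}
No 2 sites suffice: every size-2 union leaves at least one demand point uncovered.
But {F1, F2, F5} covers everything, so the minimum is 3.

3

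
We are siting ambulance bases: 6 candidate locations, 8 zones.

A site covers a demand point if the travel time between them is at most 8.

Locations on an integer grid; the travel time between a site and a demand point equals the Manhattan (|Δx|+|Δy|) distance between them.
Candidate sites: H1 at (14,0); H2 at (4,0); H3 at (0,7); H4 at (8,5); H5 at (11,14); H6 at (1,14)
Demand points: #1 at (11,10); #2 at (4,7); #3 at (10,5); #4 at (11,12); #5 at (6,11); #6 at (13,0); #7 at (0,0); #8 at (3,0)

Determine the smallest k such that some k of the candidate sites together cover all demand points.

Coverage sets (demand points within 8 of each site):
  H1: {#6}
  H2: {#2, #7, #8}
  H3: {#2, #7}
  H4: {#1, #2, #3, #5}
  H5: {#1, #4, #5}
  H6: {#5}
No 3 sites suffice: every size-3 union leaves at least one demand point uncovered.
But {H1, H2, H4, H5} covers everything, so the minimum is 4.

4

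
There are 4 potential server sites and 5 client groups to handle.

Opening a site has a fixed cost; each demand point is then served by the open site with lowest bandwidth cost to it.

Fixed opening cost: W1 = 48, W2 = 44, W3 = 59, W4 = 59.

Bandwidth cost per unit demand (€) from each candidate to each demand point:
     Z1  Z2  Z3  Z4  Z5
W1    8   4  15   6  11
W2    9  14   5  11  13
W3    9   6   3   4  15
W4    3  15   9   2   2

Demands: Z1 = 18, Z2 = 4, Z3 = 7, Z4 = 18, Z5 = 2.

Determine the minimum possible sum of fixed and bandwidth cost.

257

Open {W3, W4}: assign each demand point to its cheapest open site.
  Z1→W4 18×3=54, Z2→W3 4×6=24, Z3→W3 7×3=21, Z4→W4 18×2=36, Z5→W4 2×2=4
  bandwidth cost 139, fixed 118 → total 257.
Compare {W4}: bandwidth cost 217 + fixed 59 = 276.
Compare {W1, W4}: bandwidth cost 173 + fixed 107 = 280.
Compare {W2, W4}: bandwidth cost 185 + fixed 103 = 288.
All other subsets cost ≥ 276. Minimum total cost: 257.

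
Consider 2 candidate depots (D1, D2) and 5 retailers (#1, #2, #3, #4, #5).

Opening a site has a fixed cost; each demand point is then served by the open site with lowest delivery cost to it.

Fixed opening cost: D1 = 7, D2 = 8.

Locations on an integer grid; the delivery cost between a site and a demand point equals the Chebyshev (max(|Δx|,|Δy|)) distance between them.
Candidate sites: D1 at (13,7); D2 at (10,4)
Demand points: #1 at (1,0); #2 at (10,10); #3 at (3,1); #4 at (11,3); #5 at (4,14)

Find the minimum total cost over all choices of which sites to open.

41

Open {D2}: assign each demand point to its cheapest open site.
  #1→D2 9, #2→D2 6, #3→D2 7, #4→D2 1, #5→D2 10
  delivery cost 33, fixed 8 → total 41.
Compare {D1, D2}: delivery cost 29 + fixed 15 = 44.
Compare {D1}: delivery cost 38 + fixed 7 = 45.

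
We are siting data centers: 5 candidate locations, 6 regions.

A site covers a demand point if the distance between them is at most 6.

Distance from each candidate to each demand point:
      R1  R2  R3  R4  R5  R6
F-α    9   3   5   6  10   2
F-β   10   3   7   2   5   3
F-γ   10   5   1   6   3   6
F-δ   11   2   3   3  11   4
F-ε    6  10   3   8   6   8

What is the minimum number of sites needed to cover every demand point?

2

Coverage sets (demand points within 6 of each site):
  F-α: {R2, R3, R4, R6}
  F-β: {R2, R4, R5, R6}
  F-γ: {R2, R3, R4, R5, R6}
  F-δ: {R2, R3, R4, R6}
  F-ε: {R1, R3, R5}
No single site covers all 6 demand points.
But {F-α, F-ε} covers everything, so the minimum is 2.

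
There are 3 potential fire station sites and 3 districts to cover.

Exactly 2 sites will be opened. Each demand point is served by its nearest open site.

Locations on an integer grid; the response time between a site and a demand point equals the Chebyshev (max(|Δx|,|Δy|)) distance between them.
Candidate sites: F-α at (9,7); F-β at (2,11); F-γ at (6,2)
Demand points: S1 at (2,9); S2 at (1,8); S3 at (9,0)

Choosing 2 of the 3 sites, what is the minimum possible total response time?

Open {F-β, F-γ}.
  S1→F-β 2, S2→F-β 3, S3→F-γ 3  ⇒ total 8.
Compare {F-α, F-β}: total 12.
Compare {F-α, F-γ}: total 16.

8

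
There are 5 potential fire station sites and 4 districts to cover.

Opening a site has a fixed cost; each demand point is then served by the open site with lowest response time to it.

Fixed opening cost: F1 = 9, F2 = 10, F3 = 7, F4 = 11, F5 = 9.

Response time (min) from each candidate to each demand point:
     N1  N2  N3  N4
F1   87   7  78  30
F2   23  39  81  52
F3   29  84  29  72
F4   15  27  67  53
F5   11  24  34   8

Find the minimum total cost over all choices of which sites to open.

78

Open {F1, F5}: assign each demand point to its cheapest open site.
  N1→F5 11, N2→F1 7, N3→F5 34, N4→F5 8
  response time 60, fixed 18 → total 78.
Compare {F1, F3, F5}: response time 55 + fixed 25 = 80.
Compare {F5}: response time 77 + fixed 9 = 86.
Compare {F3, F5}: response time 72 + fixed 16 = 88.
All other subsets cost ≥ 80. Minimum total cost: 78.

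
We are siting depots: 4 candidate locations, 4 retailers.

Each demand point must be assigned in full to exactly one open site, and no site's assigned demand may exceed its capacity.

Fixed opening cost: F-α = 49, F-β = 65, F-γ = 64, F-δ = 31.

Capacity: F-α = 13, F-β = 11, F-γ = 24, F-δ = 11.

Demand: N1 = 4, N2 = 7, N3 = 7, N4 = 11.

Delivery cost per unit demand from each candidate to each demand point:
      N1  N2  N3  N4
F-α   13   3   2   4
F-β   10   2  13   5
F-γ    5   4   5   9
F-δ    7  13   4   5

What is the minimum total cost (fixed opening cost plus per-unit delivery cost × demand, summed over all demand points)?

Open {F-γ, F-δ}; cheapest assignment that respects the capacities:
  F-γ (cap 24, load 18): N1, N2, N3 — cost 4×5 + 7×4 + 7×5 = 83
  F-δ (cap 11, load 11): N4 — cost 11×5 = 55
  Shipping 138, fixed 95 → total 233.
  Any other capacity-feasible assignment to {F-γ, F-δ} ships for at least 138.
Compare {F-α, F-γ}: its best feasible assignment gives total 240.
Compare {F-α, F-β, F-δ}: its best feasible assignment gives total 259.
Every other set of open sites that can feasibly serve all demand totals ≥ 240 even under its best assignment. Minimum: 233.

233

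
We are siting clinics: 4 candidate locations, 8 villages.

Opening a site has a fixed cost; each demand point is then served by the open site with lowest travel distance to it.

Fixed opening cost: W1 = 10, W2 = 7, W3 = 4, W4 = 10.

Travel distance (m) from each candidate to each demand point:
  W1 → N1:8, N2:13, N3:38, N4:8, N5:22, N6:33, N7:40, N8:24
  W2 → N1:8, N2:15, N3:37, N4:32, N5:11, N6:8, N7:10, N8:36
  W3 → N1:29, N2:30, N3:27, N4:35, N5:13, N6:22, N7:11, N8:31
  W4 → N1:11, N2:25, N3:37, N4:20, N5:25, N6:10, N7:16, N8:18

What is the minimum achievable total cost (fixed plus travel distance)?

130

Open {W1, W2, W3}: assign each demand point to its cheapest open site.
  N1→W1 8, N2→W1 13, N3→W3 27, N4→W1 8, N5→W2 11, N6→W2 8, N7→W2 10, N8→W1 24
  travel distance 109, fixed 21 → total 130.
Compare {W1, W3, W4}: travel distance 108 + fixed 24 = 132.
Compare {W1, W2, W3, W4}: travel distance 103 + fixed 31 = 134.
Compare {W1, W2}: travel distance 119 + fixed 17 = 136.
All other subsets cost ≥ 132. Minimum total cost: 130.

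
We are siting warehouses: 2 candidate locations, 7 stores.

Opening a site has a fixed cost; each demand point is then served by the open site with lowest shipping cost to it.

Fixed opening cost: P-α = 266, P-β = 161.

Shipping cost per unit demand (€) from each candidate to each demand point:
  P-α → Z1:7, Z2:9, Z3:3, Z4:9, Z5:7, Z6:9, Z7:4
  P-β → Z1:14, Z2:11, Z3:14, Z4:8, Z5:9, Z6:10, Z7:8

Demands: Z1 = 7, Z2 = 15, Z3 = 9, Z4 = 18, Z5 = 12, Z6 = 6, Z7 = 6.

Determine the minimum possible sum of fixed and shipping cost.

801

Open {P-α}: assign each demand point to its cheapest open site.
  Z1→P-α 7×7=49, Z2→P-α 15×9=135, Z3→P-α 9×3=27, Z4→P-α 18×9=162, Z5→P-α 12×7=84, Z6→P-α 6×9=54, Z7→P-α 6×4=24
  shipping cost 535, fixed 266 → total 801.
Compare {P-β}: shipping cost 749 + fixed 161 = 910.
Compare {P-α, P-β}: shipping cost 517 + fixed 427 = 944.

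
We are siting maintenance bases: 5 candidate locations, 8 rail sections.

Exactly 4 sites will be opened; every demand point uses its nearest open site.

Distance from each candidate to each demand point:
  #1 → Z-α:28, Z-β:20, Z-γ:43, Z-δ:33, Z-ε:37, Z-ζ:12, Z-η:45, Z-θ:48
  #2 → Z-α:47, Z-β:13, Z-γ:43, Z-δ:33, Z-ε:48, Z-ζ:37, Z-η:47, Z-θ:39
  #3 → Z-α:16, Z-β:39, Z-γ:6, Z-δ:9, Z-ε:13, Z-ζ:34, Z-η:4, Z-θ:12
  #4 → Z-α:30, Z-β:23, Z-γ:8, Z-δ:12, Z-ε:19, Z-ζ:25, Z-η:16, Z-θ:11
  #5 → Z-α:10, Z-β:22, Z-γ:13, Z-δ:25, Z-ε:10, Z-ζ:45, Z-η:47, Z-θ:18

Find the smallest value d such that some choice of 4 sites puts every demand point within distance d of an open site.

Open {#1, #2, #3, #5}.
  Farthest demand point is Z-β at distance 13 (to #2); all others are ≤ 13.
With {#1, #2, #3, #4} the worst case is 16.
With {#1, #2, #4, #5} the worst case is 16.
No size-4 selection achieves below 13.

13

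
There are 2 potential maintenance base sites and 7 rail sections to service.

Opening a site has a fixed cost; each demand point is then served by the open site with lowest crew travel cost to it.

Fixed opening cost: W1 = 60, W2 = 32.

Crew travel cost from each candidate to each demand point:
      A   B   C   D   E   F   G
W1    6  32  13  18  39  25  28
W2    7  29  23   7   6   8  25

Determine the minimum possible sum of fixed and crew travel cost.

Open {W2}: assign each demand point to its cheapest open site.
  A→W2 7, B→W2 29, C→W2 23, D→W2 7, E→W2 6, F→W2 8, G→W2 25
  crew travel cost 105, fixed 32 → total 137.
Compare {W1, W2}: crew travel cost 94 + fixed 92 = 186.
Compare {W1}: crew travel cost 161 + fixed 60 = 221.

137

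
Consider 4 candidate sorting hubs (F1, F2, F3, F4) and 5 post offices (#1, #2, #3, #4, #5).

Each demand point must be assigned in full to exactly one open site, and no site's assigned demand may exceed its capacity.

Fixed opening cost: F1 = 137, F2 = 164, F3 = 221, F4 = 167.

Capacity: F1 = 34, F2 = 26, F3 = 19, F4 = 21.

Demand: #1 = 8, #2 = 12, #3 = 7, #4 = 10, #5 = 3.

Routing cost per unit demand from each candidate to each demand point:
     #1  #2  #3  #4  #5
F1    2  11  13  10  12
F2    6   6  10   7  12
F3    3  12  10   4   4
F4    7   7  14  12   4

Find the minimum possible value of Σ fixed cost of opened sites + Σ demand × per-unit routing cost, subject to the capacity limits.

Open {F1, F2}; cheapest assignment that respects the capacities:
  F1 (cap 34, load 18): #1, #3, #5 — cost 8×2 + 7×13 + 3×12 = 143
  F2 (cap 26, load 22): #2, #4 — cost 12×6 + 10×7 = 142
  Shipping 285, fixed 301 → total 586.
  Any other capacity-feasible assignment to {F1, F2} ships for at least 285.
Compare {F1, F4}: its best feasible assignment gives total 607.
Compare {F2, F4}: its best feasible assignment gives total 615.
Every other set of open sites that can feasibly serve all demand totals ≥ 607 even under its best assignment. Minimum: 586.

586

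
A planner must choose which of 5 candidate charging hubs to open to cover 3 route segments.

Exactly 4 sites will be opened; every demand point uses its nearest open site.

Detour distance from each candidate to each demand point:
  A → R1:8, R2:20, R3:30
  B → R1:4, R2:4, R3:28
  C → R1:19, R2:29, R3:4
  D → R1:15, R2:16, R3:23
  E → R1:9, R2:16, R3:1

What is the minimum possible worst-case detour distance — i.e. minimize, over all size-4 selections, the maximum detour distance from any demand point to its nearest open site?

4

Open {A, B, C, D}.
  Farthest demand point is R1 at detour distance 4 (to B); all others are ≤ 4.
With {A, B, C, E} the worst case is 4.
With {A, B, D, E} the worst case is 4.
No size-4 selection achieves below 4.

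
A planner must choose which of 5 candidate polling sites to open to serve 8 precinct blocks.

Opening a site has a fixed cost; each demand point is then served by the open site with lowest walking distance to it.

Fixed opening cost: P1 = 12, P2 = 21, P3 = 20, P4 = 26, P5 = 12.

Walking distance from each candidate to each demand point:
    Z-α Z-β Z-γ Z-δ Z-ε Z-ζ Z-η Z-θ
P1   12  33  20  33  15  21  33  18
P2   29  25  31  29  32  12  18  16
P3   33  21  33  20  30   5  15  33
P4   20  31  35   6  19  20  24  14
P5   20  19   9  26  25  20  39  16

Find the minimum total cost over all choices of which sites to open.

Open {P1, P3, P5}: assign each demand point to its cheapest open site.
  Z-α→P1 12, Z-β→P5 19, Z-γ→P5 9, Z-δ→P3 20, Z-ε→P1 15, Z-ζ→P3 5, Z-η→P3 15, Z-θ→P5 16
  walking distance 111, fixed 44 → total 155.
Compare {P1, P3}: walking distance 126 + fixed 32 = 158.
Compare {P3, P5}: walking distance 129 + fixed 32 = 161.
Compare {P3, P4, P5}: walking distance 107 + fixed 58 = 165.
All other subsets cost ≥ 158. Minimum total cost: 155.

155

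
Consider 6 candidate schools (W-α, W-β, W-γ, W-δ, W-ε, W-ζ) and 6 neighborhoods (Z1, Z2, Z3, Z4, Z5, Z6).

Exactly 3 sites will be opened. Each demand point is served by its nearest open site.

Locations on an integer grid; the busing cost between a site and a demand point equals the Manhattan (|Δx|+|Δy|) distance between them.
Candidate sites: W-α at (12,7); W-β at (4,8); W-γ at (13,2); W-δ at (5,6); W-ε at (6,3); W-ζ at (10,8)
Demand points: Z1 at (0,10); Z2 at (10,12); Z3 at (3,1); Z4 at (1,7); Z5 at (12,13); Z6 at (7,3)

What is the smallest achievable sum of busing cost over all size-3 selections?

27

Open {W-β, W-ε, W-ζ}.
  Z1→W-β 6, Z2→W-ζ 4, Z3→W-ε 5, Z4→W-β 4, Z5→W-ζ 7, Z6→W-ε 1  ⇒ total 27.
Compare {W-α, W-β, W-ε}: total 29.
Compare {W-δ, W-ε, W-ζ}: total 31.
No size-3 selection does better; minimum is 27.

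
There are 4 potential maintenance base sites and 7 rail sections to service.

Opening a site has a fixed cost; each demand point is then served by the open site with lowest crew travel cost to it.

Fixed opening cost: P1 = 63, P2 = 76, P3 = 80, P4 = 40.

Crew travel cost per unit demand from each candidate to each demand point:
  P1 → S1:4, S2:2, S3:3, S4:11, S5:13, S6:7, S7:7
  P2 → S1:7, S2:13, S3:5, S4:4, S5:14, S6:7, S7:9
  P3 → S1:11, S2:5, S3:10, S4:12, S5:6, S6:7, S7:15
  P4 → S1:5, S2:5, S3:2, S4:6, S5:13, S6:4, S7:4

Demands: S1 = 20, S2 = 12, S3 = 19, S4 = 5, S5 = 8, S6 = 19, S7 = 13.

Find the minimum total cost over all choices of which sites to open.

500

Open {P4}: assign each demand point to its cheapest open site.
  S1→P4 20×5=100, S2→P4 12×5=60, S3→P4 19×2=38, S4→P4 5×6=30, S5→P4 8×13=104, S6→P4 19×4=76, S7→P4 13×4=52
  crew travel cost 460, fixed 40 → total 500.
Compare {P1, P4}: crew travel cost 404 + fixed 103 = 507.
Compare {P3, P4}: crew travel cost 404 + fixed 120 = 524.
Compare {P1, P3, P4}: crew travel cost 348 + fixed 183 = 531.
All other subsets cost ≥ 507. Minimum total cost: 500.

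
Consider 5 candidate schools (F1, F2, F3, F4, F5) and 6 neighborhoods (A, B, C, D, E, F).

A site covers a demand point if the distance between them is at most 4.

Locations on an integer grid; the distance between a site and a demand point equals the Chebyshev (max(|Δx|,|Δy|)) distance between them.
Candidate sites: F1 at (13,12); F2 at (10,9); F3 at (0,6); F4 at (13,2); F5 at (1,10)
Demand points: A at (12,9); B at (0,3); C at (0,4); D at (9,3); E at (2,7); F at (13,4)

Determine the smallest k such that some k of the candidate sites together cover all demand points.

3

Coverage sets (demand points within 4 of each site):
  F1: {A}
  F2: {A}
  F3: {B, C, E}
  F4: {D, F}
  F5: {E}
No 2 sites suffice: every size-2 union leaves at least one demand point uncovered.
But {F1, F3, F4} covers everything, so the minimum is 3.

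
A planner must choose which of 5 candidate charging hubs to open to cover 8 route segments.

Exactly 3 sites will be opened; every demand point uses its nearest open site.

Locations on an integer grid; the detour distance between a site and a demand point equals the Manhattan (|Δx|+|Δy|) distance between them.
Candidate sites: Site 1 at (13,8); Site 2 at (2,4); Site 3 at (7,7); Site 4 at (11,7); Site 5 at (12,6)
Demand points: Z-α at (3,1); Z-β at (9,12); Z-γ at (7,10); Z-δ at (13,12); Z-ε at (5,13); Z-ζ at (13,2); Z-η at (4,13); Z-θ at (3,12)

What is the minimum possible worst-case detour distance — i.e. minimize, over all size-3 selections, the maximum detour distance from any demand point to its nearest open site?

Open {Site 1, Site 2, Site 3}.
  Farthest demand point is Z-η at detour distance 9 (to Site 3); all others are ≤ 9.
With {Site 2, Site 3, Site 4} the worst case is 9.
With {Site 2, Site 3, Site 5} the worst case is 9.
No size-3 selection achieves below 9.

9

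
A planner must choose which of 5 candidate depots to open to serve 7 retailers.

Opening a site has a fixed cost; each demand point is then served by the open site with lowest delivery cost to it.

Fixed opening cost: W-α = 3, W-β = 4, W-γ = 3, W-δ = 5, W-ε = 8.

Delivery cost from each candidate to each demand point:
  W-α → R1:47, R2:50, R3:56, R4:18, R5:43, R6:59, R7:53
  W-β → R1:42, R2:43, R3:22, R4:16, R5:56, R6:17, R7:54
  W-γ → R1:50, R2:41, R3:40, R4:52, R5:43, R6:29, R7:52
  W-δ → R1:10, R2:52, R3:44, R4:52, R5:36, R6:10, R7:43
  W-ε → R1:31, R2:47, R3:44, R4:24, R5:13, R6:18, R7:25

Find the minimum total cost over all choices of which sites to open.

156

Open {W-β, W-δ, W-ε}: assign each demand point to its cheapest open site.
  R1→W-δ 10, R2→W-β 43, R3→W-β 22, R4→W-β 16, R5→W-ε 13, R6→W-δ 10, R7→W-ε 25
  delivery cost 139, fixed 17 → total 156.
Compare {W-β, W-γ, W-δ, W-ε}: delivery cost 137 + fixed 20 = 157.
Compare {W-α, W-β, W-δ, W-ε}: delivery cost 139 + fixed 20 = 159.
Compare {W-α, W-β, W-γ, W-δ, W-ε}: delivery cost 137 + fixed 23 = 160.
All other subsets cost ≥ 157. Minimum total cost: 156.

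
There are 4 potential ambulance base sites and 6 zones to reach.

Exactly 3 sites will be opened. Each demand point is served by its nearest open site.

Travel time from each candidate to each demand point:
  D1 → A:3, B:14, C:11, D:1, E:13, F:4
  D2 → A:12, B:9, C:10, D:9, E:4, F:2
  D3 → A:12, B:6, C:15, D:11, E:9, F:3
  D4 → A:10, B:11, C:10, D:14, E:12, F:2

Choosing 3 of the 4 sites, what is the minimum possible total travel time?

Open {D1, D2, D3}.
  A→D1 3, B→D3 6, C→D2 10, D→D1 1, E→D2 4, F→D2 2  ⇒ total 26.
Compare {D1, D2, D4}: total 29.
Compare {D1, D3, D4}: total 31.
No size-3 selection does better; minimum is 26.

26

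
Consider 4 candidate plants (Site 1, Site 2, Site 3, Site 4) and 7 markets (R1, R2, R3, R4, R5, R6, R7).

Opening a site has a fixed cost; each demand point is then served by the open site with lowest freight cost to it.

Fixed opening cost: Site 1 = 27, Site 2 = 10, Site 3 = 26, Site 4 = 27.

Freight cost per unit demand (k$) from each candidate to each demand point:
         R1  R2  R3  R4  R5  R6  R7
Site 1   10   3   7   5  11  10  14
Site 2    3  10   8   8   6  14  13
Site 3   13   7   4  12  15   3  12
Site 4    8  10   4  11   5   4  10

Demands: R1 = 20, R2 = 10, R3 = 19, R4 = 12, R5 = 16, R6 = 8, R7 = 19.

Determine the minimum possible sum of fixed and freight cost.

Open {Site 1, Site 2, Site 4}: assign each demand point to its cheapest open site.
  R1→Site 2 20×3=60, R2→Site 1 10×3=30, R3→Site 4 19×4=76, R4→Site 1 12×5=60, R5→Site 4 16×5=80, R6→Site 4 8×4=32, R7→Site 4 19×10=190
  freight cost 528, fixed 64 → total 592.
Compare {Site 1, Site 2, Site 3, Site 4}: freight cost 520 + fixed 90 = 610.
Compare {Site 1, Site 2, Site 3}: freight cost 574 + fixed 63 = 637.
Compare {Site 2, Site 3, Site 4}: freight cost 596 + fixed 63 = 659.
All other subsets cost ≥ 610. Minimum total cost: 592.

592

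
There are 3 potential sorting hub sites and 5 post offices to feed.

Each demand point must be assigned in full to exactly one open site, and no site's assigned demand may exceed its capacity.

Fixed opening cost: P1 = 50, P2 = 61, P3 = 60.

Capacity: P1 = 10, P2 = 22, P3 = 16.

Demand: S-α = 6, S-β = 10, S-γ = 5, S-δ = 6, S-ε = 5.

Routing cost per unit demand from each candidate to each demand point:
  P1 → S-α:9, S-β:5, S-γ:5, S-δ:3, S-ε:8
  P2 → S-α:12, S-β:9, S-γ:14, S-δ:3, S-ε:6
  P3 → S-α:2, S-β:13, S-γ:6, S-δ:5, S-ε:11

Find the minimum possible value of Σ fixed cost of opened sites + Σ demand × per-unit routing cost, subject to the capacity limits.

Open {P2, P3}; cheapest assignment that respects the capacities:
  P2 (cap 22, load 21): S-β, S-δ, S-ε — cost 10×9 + 6×3 + 5×6 = 138
  P3 (cap 16, load 11): S-α, S-γ — cost 6×2 + 5×6 = 42
  Shipping 180, fixed 121 → total 301.
  Any other capacity-feasible assignment to {P2, P3} ships for at least 180.
Compare {P1, P2, P3}: its best feasible assignment gives total 311.
Compare {P1, P2}: its best feasible assignment gives total 351.
Every other set of open sites that can feasibly serve all demand totals ≥ 311 even under its best assignment. Minimum: 301.

301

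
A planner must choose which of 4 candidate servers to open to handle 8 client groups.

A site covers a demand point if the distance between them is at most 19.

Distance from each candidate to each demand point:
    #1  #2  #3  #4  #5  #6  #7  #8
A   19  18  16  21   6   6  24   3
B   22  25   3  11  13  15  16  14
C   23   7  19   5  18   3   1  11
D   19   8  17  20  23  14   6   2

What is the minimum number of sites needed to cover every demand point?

Coverage sets (demand points within 19 of each site):
  A: {#1, #2, #3, #5, #6, #8}
  B: {#3, #4, #5, #6, #7, #8}
  C: {#2, #3, #4, #5, #6, #7, #8}
  D: {#1, #2, #3, #6, #7, #8}
No single site covers all 8 demand points.
But {A, B} covers everything, so the minimum is 2.

2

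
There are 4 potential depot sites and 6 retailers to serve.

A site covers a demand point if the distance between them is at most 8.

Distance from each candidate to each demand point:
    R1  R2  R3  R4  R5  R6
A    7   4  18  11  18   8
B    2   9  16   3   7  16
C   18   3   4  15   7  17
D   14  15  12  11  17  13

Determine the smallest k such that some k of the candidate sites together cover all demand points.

3

Coverage sets (demand points within 8 of each site):
  A: {R1, R2, R6}
  B: {R1, R4, R5}
  C: {R2, R3, R5}
  D: {}
No 2 sites suffice: every size-2 union leaves at least one demand point uncovered.
But {A, B, C} covers everything, so the minimum is 3.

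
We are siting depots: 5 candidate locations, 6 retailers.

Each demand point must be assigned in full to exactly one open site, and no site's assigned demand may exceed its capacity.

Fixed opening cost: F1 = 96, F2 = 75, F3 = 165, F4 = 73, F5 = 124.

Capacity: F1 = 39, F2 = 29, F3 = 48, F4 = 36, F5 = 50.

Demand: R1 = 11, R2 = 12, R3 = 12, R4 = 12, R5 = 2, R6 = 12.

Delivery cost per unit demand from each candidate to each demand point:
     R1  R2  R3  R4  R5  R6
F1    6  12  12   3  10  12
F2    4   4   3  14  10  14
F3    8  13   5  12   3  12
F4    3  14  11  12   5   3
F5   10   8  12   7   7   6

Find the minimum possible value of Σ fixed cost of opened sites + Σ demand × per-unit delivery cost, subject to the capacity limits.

443

Open {F1, F2, F4}; cheapest assignment that respects the capacities:
  F1 (cap 39, load 12): R4 — cost 12×3 = 36
  F2 (cap 29, load 24): R2, R3 — cost 12×4 + 12×3 = 84
  F4 (cap 36, load 25): R1, R5, R6 — cost 11×3 + 2×5 + 12×3 = 79
  Shipping 199, fixed 244 → total 443.
  Any other capacity-feasible assignment to {F1, F2, F4} ships for at least 199.
Compare {F2, F4}: its best feasible assignment gives total 465.
Compare {F2, F4, F5}: its best feasible assignment gives total 519.
Every other set of open sites that can feasibly serve all demand totals ≥ 465 even under its best assignment. Minimum: 443.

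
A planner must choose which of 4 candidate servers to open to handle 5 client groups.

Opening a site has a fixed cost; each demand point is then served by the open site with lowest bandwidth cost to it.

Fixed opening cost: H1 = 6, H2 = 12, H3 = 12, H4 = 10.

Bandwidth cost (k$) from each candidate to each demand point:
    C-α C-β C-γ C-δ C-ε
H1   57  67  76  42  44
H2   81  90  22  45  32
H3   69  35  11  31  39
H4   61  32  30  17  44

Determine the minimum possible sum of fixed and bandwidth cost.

Open {H3, H4}: assign each demand point to its cheapest open site.
  C-α→H4 61, C-β→H4 32, C-γ→H3 11, C-δ→H4 17, C-ε→H3 39
  bandwidth cost 160, fixed 22 → total 182.
Compare {H1, H3, H4}: bandwidth cost 156 + fixed 28 = 184.
Compare {H2, H4}: bandwidth cost 164 + fixed 22 = 186.
Compare {H2, H3, H4}: bandwidth cost 153 + fixed 34 = 187.
All other subsets cost ≥ 184. Minimum total cost: 182.

182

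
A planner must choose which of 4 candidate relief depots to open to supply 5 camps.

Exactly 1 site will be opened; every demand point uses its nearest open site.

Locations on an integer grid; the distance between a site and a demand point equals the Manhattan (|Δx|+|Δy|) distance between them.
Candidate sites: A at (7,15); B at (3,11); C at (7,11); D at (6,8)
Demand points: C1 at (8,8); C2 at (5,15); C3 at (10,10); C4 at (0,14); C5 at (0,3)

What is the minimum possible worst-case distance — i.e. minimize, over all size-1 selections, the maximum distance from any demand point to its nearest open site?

Open {B}.
  Farthest demand point is C5 at distance 11 (to B); all others are ≤ 11.
With {D} the worst case is 12.
With {C} the worst case is 15.
No size-1 selection achieves below 11.

11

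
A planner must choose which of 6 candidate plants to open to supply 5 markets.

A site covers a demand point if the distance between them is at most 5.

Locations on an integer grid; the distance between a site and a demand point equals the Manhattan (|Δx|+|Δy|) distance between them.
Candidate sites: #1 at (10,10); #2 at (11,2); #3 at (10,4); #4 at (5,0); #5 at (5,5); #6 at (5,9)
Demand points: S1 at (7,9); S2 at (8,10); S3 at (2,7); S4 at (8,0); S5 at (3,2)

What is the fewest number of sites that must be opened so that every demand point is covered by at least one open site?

Coverage sets (demand points within 5 of each site):
  #1: {S1, S2}
  #2: {S4}
  #3: {}
  #4: {S4, S5}
  #5: {S3, S5}
  #6: {S1, S2, S3}
No single site covers all 5 demand points.
But {#4, #6} covers everything, so the minimum is 2.

2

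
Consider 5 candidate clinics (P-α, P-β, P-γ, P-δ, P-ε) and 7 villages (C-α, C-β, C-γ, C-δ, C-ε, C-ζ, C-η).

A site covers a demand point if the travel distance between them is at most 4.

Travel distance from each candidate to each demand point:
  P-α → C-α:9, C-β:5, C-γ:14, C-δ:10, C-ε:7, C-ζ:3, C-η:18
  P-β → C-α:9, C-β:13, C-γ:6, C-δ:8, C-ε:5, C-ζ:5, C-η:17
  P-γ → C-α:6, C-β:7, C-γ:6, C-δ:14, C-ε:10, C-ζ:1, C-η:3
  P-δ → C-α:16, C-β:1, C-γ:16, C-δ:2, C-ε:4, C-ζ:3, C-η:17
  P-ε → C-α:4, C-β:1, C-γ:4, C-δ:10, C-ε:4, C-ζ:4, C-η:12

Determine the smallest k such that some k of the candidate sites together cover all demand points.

Coverage sets (demand points within 4 of each site):
  P-α: {C-ζ}
  P-β: {}
  P-γ: {C-ζ, C-η}
  P-δ: {C-β, C-δ, C-ε, C-ζ}
  P-ε: {C-α, C-β, C-γ, C-ε, C-ζ}
No 2 sites suffice: every size-2 union leaves at least one demand point uncovered.
But {P-γ, P-δ, P-ε} covers everything, so the minimum is 3.

3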